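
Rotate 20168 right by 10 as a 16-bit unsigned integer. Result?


Rotate 0b100111011001000 right by 10 (16-bit) = 0b1011001000010011 = 45587

45587


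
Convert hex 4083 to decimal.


4083 hex = 16515 decimal

16515


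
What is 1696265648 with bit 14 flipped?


1696265648 ^ (1 << 14) = 1696265648 ^ 16384 = 1696249264

1696249264


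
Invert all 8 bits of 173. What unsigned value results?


173 ^ 255 = 82

82


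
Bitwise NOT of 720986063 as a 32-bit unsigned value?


~0b101010111110010101111111001111 = 0b11010101000001101010000000110000 = 3573981232 (32-bit unsigned)

3573981232


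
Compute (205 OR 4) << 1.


Step 1: 205 | 4 = 205
Step 2: 205 << 1 = 410

410


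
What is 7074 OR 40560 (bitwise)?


0b1101110100010 | 0b1001111001110000 = 0b1001111111110010 = 40946

40946


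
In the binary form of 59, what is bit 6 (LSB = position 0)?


0b111011, position 6 = 0

0


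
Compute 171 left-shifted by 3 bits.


0b10101011 << 3 = 0b10101011000 = 1368

1368


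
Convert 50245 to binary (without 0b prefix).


50245 = 1100010001000101 in binary

1100010001000101


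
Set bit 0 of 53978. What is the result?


53978 | (1 << 0) = 53978 | 1 = 53979

53979


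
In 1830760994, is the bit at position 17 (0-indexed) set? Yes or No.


0b1101101000111110011001000100010, bit 17 = 1. Yes

Yes


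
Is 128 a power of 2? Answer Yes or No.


0b10000000. Only one bit set => Yes

Yes


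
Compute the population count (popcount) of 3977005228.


0b11101101000011000100100010101100 has 14 set bits

14


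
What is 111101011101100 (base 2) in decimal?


111101011101100 in decimal = 31468

31468


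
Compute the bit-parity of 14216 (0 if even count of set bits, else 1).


0b11011110001000 has 7 ones => parity 1

1


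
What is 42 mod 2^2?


42 & 3 = 2

2


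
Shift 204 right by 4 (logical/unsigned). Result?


0b11001100 >> 4 = 0b1100 = 12

12


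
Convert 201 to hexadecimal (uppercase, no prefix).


201 = C9 hex

C9


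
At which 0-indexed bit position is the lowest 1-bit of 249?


0b11111001. Lowest set bit at position 0

0


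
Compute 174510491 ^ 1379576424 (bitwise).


0b1010011001101101000110011011 ^ 0b1010010001110101010101001101000 = 0b1011000010111000111101111110011 = 1482456051

1482456051


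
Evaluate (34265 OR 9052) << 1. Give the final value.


Step 1: 34265 | 9052 = 42973
Step 2: 42973 << 1 = 85946

85946


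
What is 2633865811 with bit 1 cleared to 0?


2633865811 & ~(1 << 1) = 2633865809

2633865809


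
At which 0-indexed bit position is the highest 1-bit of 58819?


0b1110010111000011. Highest set bit at position 15

15


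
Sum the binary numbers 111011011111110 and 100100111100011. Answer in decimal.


111011011111110 + 100100111100011 = 1100000011100001 = 49377

49377


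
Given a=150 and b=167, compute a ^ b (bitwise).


150 ^ 167 = 49

49


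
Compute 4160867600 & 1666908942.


0b11111000000000011100110100010000 & 0b1100011010110110000001100001110 = 0b1100000000000010000000100000000 = 1610678528

1610678528


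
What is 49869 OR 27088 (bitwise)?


0b1100001011001101 | 0b110100111010000 = 0b1110101111011101 = 60381

60381


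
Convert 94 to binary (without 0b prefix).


94 = 1011110 in binary

1011110


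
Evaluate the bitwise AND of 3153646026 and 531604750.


0b10111011111110001101000111001010 & 0b11111101011111010010100001110 = 0b11011101010001000000100001010 = 464027914

464027914


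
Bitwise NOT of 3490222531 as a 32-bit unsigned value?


~0b11010000000010001001000111000011 = 0b101111111101110110111000111100 = 804744764 (32-bit unsigned)

804744764


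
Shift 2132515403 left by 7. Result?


0b1111111000110111001101001001011 << 7 = 0b11111110001101110011010010010110000000 = 272961971584

272961971584


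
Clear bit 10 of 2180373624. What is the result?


2180373624 & ~(1 << 10) = 2180372600

2180372600


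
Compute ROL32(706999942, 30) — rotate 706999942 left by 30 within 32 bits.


Rotate 0b101010001000111111011010000110 left by 30 (32-bit) = 0b10001010100010001111110110100001 = 2324233633

2324233633


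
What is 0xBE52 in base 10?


BE52 hex = 48722 decimal

48722


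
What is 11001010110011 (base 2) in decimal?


11001010110011 in decimal = 12979

12979


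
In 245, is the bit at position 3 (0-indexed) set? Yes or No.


0b11110101, bit 3 = 0. No

No


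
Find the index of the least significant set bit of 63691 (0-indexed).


0b1111100011001011. Lowest set bit at position 0

0


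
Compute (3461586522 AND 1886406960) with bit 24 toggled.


Step 1: 3461586522 & 1886406960 = 1078986768
Step 2: 1078986768 ^ (1 << 24) = 1078986768 ^ 16777216 = 1095763984

1095763984


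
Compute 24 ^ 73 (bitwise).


0b11000 ^ 0b1001001 = 0b1010001 = 81

81


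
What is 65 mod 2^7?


65 & 127 = 65

65


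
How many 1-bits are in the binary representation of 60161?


0b1110101100000001 has 7 set bits

7


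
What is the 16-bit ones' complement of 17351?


17351 ^ 65535 = 48184

48184


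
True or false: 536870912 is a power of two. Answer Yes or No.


0b100000000000000000000000000000. Only one bit set => Yes

Yes


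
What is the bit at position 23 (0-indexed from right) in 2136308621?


0b1111111010101010111101110001101, position 23 = 0

0


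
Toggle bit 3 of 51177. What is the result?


51177 ^ (1 << 3) = 51177 ^ 8 = 51169

51169


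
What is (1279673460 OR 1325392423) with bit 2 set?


Step 1: 1279673460 | 1325392423 = 1325393527
Step 2: 1325393527 | (1 << 2) = 1325393527 | 4 = 1325393527

1325393527


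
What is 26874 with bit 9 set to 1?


26874 | (1 << 9) = 26874 | 512 = 27386

27386


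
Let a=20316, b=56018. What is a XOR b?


20316 ^ 56018 = 38286

38286


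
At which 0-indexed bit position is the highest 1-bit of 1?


0b1. Highest set bit at position 0

0


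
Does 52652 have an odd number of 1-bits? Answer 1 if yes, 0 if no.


0b1100110110101100 has 9 ones => parity 1

1


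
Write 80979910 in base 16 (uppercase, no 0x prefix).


80979910 = 4D3A7C6 hex

4D3A7C6


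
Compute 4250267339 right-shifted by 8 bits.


0b11111101010101011110111011001011 >> 8 = 0b111111010101010111101110 = 16602606

16602606


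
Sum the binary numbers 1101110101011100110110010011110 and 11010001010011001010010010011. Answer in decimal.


1101110101011100110110010011110 + 11010001010011001010010010011 = 10001000110110000000000100110001 = 2295857457

2295857457


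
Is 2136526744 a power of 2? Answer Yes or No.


0b1111111010110001100111110011000. Multiple bits set => No

No


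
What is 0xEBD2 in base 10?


EBD2 hex = 60370 decimal

60370


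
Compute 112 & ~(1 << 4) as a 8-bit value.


112 & ~(1 << 4) = 96

96


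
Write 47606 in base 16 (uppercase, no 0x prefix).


47606 = B9F6 hex

B9F6


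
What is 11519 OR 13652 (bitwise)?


0b10110011111111 | 0b11010101010100 = 0b11110111111111 = 15871

15871


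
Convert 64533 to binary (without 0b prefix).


64533 = 1111110000010101 in binary

1111110000010101


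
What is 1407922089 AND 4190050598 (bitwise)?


0b1010011111010110010111110101001 & 0b11111001101111110001100100100110 = 0b1010001101010110000100100100000 = 1370163488

1370163488


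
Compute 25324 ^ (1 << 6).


25324 ^ (1 << 6) = 25324 ^ 64 = 25260

25260


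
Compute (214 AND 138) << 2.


Step 1: 214 & 138 = 130
Step 2: 130 << 2 = 520

520


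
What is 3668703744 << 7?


0b11011010101010111111101000000000 << 7 = 0b110110101010101111111010000000000000000 = 469594079232

469594079232


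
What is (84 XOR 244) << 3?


Step 1: 84 ^ 244 = 160
Step 2: 160 << 3 = 1280

1280


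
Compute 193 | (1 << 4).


193 | (1 << 4) = 193 | 16 = 209

209


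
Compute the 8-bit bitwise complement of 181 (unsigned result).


~0b10110101 = 0b1001010 = 74 (8-bit unsigned)

74


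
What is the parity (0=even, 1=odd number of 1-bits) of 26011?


0b110010110011011 has 9 ones => parity 1

1


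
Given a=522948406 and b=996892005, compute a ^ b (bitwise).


522948406 ^ 996892005 = 608227923

608227923


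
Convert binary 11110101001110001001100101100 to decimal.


11110101001110001001100101100 in decimal = 514265900

514265900


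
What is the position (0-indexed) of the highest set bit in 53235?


0b1100111111110011. Highest set bit at position 15

15


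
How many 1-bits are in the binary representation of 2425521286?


0b10010000100100101000010010000110 has 10 set bits

10


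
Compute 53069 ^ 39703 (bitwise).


0b1100111101001101 ^ 0b1001101100010111 = 0b101010001011010 = 21594

21594


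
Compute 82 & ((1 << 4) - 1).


82 & 15 = 2

2


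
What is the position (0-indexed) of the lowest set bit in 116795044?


0b110111101100010011010100100. Lowest set bit at position 2

2


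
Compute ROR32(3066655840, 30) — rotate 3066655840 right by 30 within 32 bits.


Rotate 0b10110110110010010111010001100000 right by 30 (32-bit) = 0b11011011001001011101000110000010 = 3676688770

3676688770


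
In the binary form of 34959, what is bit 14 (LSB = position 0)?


0b1000100010001111, position 14 = 0

0


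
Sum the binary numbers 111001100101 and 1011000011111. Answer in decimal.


111001100101 + 1011000011111 = 10010010000100 = 9348

9348


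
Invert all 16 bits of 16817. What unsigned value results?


16817 ^ 65535 = 48718

48718


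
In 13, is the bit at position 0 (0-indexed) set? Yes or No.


0b1101, bit 0 = 1. Yes

Yes


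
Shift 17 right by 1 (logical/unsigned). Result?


0b10001 >> 1 = 0b1000 = 8

8


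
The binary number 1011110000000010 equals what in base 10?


1011110000000010 in decimal = 48130

48130


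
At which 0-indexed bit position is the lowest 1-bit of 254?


0b11111110. Lowest set bit at position 1

1


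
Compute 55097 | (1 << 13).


55097 | (1 << 13) = 55097 | 8192 = 63289

63289


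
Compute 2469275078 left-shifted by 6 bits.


0b10010011001011100010010111000110 << 6 = 0b10010011001011100010010111000110000000 = 158033604992

158033604992


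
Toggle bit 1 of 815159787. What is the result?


815159787 ^ (1 << 1) = 815159787 ^ 2 = 815159785

815159785


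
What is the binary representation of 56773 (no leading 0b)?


56773 = 1101110111000101 in binary

1101110111000101


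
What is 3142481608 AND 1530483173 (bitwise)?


0b10111011010011100111011011001000 & 0b1011011001110010101000111100101 = 0b11011000010000101000011000000 = 453529792

453529792


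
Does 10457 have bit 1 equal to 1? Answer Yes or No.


0b10100011011001, bit 1 = 0. No

No


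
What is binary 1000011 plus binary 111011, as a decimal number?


1000011 + 111011 = 1111110 = 126

126


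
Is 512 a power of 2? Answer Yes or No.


0b1000000000. Only one bit set => Yes

Yes


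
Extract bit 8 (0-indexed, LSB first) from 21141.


0b101001010010101, position 8 = 0

0


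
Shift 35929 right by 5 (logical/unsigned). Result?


0b1000110001011001 >> 5 = 0b10001100010 = 1122

1122


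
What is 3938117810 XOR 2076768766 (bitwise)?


0b11101010101110101110100010110010 ^ 0b1111011110010001111100111111110 = 0b10010001011100100001000101001100 = 2440171852

2440171852


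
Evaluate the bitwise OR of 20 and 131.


0b10100 | 0b10000011 = 0b10010111 = 151

151


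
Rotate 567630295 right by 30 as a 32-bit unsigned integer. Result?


Rotate 0b100001110101010101100111010111 right by 30 (32-bit) = 0b10000111010101010110011101011100 = 2270521180

2270521180


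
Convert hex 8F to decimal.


8F hex = 143 decimal

143


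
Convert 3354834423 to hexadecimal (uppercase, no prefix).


3354834423 = C7F6B5F7 hex

C7F6B5F7


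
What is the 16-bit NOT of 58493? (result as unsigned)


~0b1110010001111101 = 0b1101110000010 = 7042 (16-bit unsigned)

7042


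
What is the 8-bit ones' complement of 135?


135 ^ 255 = 120

120


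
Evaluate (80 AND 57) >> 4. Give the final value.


Step 1: 80 & 57 = 16
Step 2: 16 >> 4 = 1

1


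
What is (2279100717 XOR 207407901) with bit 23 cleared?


Step 1: 2279100717 ^ 207407901 = 2340723248
Step 2: 2340723248 & ~(1 << 23) = 2332334640

2332334640


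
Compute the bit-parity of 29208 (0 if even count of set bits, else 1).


0b111001000011000 has 6 ones => parity 0

0


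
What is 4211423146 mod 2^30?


4211423146 & 1073741823 = 990197674

990197674


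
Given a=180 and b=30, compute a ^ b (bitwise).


180 ^ 30 = 170

170


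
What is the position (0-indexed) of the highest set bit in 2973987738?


0b10110001010000110111001110011010. Highest set bit at position 31

31


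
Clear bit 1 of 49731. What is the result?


49731 & ~(1 << 1) = 49729

49729


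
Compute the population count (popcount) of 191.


0b10111111 has 7 set bits

7


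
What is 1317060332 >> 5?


0b1001110100000001011111011101100 >> 5 = 0b10011101000000010111110111 = 41158135

41158135


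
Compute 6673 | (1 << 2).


6673 | (1 << 2) = 6673 | 4 = 6677

6677


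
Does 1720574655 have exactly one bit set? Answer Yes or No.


0b1100110100011011110001010111111. Multiple bits set => No

No


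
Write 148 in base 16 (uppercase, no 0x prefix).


148 = 94 hex

94


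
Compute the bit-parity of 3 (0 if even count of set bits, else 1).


0b11 has 2 ones => parity 0

0


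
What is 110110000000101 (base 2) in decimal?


110110000000101 in decimal = 27653

27653


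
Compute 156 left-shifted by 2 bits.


0b10011100 << 2 = 0b1001110000 = 624

624


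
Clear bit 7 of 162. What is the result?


162 & ~(1 << 7) = 34

34


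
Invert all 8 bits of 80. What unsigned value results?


80 ^ 255 = 175

175


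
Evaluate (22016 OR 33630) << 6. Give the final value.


Step 1: 22016 | 33630 = 55134
Step 2: 55134 << 6 = 3528576

3528576


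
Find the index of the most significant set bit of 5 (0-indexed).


0b101. Highest set bit at position 2

2


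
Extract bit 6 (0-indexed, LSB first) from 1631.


0b11001011111, position 6 = 1

1


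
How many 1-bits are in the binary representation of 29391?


0b111001011001111 has 10 set bits

10


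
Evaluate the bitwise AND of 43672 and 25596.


0b1010101010011000 & 0b110001111111100 = 0b10001010011000 = 8856

8856


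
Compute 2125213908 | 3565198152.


0b1111110101011000011000011010100 | 0b11010100100000001001101101001000 = 0b11111110101011001011101111011100 = 4272733148

4272733148


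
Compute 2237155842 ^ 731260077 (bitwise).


0b10000101010110000100101000000010 ^ 0b101011100101100010010010101101 = 0b10101110110011100110111010101111 = 2932764335

2932764335


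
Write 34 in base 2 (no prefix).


34 = 100010 in binary

100010


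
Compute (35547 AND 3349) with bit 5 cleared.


Step 1: 35547 & 3349 = 2065
Step 2: 2065 & ~(1 << 5) = 2065

2065


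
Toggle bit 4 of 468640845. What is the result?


468640845 ^ (1 << 4) = 468640845 ^ 16 = 468640861

468640861


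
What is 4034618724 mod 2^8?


4034618724 & 255 = 100

100


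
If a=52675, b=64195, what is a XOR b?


52675 ^ 64195 = 14080

14080


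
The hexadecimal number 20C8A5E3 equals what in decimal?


20C8A5E3 hex = 550020579 decimal

550020579


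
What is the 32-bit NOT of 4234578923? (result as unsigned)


~0b11111100011001101000101111101011 = 0b11100110010111010000010100 = 60388372 (32-bit unsigned)

60388372


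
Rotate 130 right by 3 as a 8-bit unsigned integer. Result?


Rotate 0b10000010 right by 3 (8-bit) = 0b1010000 = 80

80


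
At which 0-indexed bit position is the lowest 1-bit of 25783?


0b110010010110111. Lowest set bit at position 0

0


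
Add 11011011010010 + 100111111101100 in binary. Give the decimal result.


11011011010010 + 100111111101100 = 1000011010111110 = 34494

34494


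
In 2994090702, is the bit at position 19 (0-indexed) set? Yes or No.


0b10110010011101100011001011001110, bit 19 = 0. No

No


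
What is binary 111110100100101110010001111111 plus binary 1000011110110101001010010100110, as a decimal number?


111110100100101110010001111111 + 1000011110110101001010010100110 = 10000010011011010111100100100101 = 2188212517

2188212517


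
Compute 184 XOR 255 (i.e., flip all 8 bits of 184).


184 ^ 255 = 71

71


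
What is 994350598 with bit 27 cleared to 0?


994350598 & ~(1 << 27) = 860132870

860132870


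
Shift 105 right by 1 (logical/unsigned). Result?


0b1101001 >> 1 = 0b110100 = 52

52


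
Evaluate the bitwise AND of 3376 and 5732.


0b110100110000 & 0b1011001100100 = 0b10000100000 = 1056

1056


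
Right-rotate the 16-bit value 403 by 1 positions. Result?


Rotate 0b110010011 right by 1 (16-bit) = 0b1000000011001001 = 32969

32969


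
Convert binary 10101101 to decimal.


10101101 in decimal = 173

173


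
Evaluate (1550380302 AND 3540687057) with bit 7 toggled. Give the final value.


Step 1: 1550380302 & 3540687057 = 1342736384
Step 2: 1342736384 ^ (1 << 7) = 1342736384 ^ 128 = 1342736512

1342736512


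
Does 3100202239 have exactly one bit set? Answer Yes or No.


0b10111000110010010101010011111111. Multiple bits set => No

No


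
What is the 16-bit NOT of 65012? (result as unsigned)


~0b1111110111110100 = 0b1000001011 = 523 (16-bit unsigned)

523


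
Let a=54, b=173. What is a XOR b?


54 ^ 173 = 155

155


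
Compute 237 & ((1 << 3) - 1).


237 & 7 = 5

5


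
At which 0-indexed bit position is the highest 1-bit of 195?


0b11000011. Highest set bit at position 7

7


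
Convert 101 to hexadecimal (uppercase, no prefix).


101 = 65 hex

65


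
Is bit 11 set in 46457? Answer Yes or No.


0b1011010101111001, bit 11 = 0. No

No


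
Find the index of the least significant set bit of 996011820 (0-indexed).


0b111011010111011110111100101100. Lowest set bit at position 2

2


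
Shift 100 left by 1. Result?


0b1100100 << 1 = 0b11001000 = 200

200


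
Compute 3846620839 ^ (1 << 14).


3846620839 ^ (1 << 14) = 3846620839 ^ 16384 = 3846604455

3846604455


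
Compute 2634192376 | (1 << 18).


2634192376 | (1 << 18) = 2634192376 | 262144 = 2634454520

2634454520


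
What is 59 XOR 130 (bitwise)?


0b111011 ^ 0b10000010 = 0b10111001 = 185

185


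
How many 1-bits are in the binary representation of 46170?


0b1011010001011010 has 8 set bits

8


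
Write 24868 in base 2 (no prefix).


24868 = 110000100100100 in binary

110000100100100


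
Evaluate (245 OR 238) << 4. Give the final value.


Step 1: 245 | 238 = 255
Step 2: 255 << 4 = 4080

4080


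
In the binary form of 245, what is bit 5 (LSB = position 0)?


0b11110101, position 5 = 1

1


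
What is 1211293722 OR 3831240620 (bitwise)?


0b1001000001100101110000000011010 | 0b11100100010111000001011110101100 = 0b11101100011111101111011110111110 = 3967743934

3967743934


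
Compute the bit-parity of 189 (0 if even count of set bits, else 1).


0b10111101 has 6 ones => parity 0

0


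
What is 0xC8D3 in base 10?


C8D3 hex = 51411 decimal

51411


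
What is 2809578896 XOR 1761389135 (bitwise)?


0b10100111011101101100010110010000 ^ 0b1101000111111001010101001001111 = 0b11001111100010100110111111011111 = 3481956319

3481956319


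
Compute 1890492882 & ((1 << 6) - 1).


1890492882 & 63 = 18

18


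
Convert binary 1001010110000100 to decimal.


1001010110000100 in decimal = 38276

38276


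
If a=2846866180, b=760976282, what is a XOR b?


2846866180 ^ 760976282 = 2230593694

2230593694


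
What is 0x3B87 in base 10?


3B87 hex = 15239 decimal

15239


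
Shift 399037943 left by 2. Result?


0b10111110010001101010111110111 << 2 = 0b1011111001000110101011111011100 = 1596151772

1596151772


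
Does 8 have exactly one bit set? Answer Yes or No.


0b1000. Only one bit set => Yes

Yes


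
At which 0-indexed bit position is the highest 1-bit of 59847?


0b1110100111000111. Highest set bit at position 15

15


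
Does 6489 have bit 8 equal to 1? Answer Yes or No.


0b1100101011001, bit 8 = 1. Yes

Yes


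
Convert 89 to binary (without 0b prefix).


89 = 1011001 in binary

1011001


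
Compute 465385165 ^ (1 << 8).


465385165 ^ (1 << 8) = 465385165 ^ 256 = 465385421

465385421


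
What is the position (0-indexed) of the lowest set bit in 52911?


0b1100111010101111. Lowest set bit at position 0

0


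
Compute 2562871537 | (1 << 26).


2562871537 | (1 << 26) = 2562871537 | 67108864 = 2629980401

2629980401


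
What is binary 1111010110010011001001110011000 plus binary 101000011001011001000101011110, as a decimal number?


1111010110010011001001110011000 + 101000011001011001000101011110 = 10100011001011110010010011110110 = 2737775862

2737775862


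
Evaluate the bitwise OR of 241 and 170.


0b11110001 | 0b10101010 = 0b11111011 = 251

251


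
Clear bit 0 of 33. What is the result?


33 & ~(1 << 0) = 32

32


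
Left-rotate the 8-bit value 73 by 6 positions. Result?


Rotate 0b1001001 left by 6 (8-bit) = 0b1010010 = 82

82


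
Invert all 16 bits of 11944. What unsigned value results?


11944 ^ 65535 = 53591

53591


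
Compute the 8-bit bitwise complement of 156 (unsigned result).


~0b10011100 = 0b1100011 = 99 (8-bit unsigned)

99


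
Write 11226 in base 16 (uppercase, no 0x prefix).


11226 = 2BDA hex

2BDA


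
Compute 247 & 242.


0b11110111 & 0b11110010 = 0b11110010 = 242

242


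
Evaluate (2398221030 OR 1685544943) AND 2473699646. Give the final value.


Step 1: 2398221030 | 1685544943 = 4009230319
Step 2: 4009230319 & 2473699646 = 2188486958

2188486958


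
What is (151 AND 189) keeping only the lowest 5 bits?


Step 1: 151 & 189 = 149
Step 2: 149 & 31 = 21

21


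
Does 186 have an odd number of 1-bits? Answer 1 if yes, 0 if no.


0b10111010 has 5 ones => parity 1

1


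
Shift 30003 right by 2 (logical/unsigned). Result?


0b111010100110011 >> 2 = 0b1110101001100 = 7500

7500


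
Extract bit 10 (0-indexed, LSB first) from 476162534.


0b11100011000011010100111100110, position 10 = 0

0


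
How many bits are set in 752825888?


0b101100110111110011011000100000 has 15 set bits

15


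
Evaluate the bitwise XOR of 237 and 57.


0b11101101 ^ 0b111001 = 0b11010100 = 212

212


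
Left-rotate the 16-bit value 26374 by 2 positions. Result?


Rotate 0b110011100000110 left by 2 (16-bit) = 0b1001110000011001 = 39961

39961


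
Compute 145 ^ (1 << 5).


145 ^ (1 << 5) = 145 ^ 32 = 177

177


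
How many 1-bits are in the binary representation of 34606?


0b1000011100101110 has 8 set bits

8


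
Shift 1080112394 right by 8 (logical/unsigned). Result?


0b1000000011000010011010100001010 >> 8 = 0b10000000110000100110101 = 4219189

4219189


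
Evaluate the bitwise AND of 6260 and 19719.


0b1100001110100 & 0b100110100000111 = 0b100000000100 = 2052

2052


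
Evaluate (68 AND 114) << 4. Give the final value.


Step 1: 68 & 114 = 64
Step 2: 64 << 4 = 1024

1024


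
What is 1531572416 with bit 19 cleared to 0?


1531572416 & ~(1 << 19) = 1531048128

1531048128


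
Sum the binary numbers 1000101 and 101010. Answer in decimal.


1000101 + 101010 = 1101111 = 111

111


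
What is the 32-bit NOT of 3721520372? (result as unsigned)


~0b11011101110100011110010011110100 = 0b100010001011100001101100001011 = 573446923 (32-bit unsigned)

573446923


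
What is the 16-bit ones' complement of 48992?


48992 ^ 65535 = 16543

16543


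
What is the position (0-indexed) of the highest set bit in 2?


0b10. Highest set bit at position 1

1


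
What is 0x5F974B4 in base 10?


5F974B4 hex = 100234420 decimal

100234420


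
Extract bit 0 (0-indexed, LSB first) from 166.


0b10100110, position 0 = 0

0


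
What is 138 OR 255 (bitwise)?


0b10001010 | 0b11111111 = 0b11111111 = 255

255


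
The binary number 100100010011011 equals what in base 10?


100100010011011 in decimal = 18587

18587


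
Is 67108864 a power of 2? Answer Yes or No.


0b100000000000000000000000000. Only one bit set => Yes

Yes


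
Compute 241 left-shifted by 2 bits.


0b11110001 << 2 = 0b1111000100 = 964

964


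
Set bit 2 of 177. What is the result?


177 | (1 << 2) = 177 | 4 = 181

181


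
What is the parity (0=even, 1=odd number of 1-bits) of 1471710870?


0b1010111101110001000011010010110 has 16 ones => parity 0

0


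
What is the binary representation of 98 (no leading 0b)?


98 = 1100010 in binary

1100010


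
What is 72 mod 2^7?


72 & 127 = 72

72


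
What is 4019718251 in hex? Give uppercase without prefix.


4019718251 = EF98086B hex

EF98086B


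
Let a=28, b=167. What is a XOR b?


28 ^ 167 = 187

187


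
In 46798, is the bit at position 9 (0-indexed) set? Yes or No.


0b1011011011001110, bit 9 = 1. Yes

Yes


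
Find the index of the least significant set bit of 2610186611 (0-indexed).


0b10011011100101000100100101110011. Lowest set bit at position 0

0


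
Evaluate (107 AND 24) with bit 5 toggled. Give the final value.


Step 1: 107 & 24 = 8
Step 2: 8 ^ (1 << 5) = 8 ^ 32 = 40

40


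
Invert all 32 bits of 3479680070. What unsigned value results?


3479680070 ^ 4294967295 = 815287225

815287225


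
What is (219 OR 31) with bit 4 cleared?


Step 1: 219 | 31 = 223
Step 2: 223 & ~(1 << 4) = 207

207


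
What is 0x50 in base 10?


50 hex = 80 decimal

80


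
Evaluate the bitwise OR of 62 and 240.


0b111110 | 0b11110000 = 0b11111110 = 254

254


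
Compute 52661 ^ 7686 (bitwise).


0b1100110110110101 ^ 0b1111000000110 = 0b1101001110110011 = 54195

54195


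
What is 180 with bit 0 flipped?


180 ^ (1 << 0) = 180 ^ 1 = 181

181


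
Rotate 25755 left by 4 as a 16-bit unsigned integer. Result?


Rotate 0b110010010011011 left by 4 (16-bit) = 0b100100110110110 = 18870

18870


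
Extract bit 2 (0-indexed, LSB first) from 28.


0b11100, position 2 = 1

1


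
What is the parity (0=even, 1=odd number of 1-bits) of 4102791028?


0b11110100100010111001111101110100 has 19 ones => parity 1

1


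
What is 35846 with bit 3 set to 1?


35846 | (1 << 3) = 35846 | 8 = 35854

35854


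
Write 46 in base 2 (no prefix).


46 = 101110 in binary

101110


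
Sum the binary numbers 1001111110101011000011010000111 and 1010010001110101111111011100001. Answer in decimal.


1001111110101011000011010000111 + 1010010001110101111111011100001 = 10100010000100001000010101101000 = 2718991720

2718991720


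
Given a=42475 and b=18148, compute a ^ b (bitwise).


42475 ^ 18148 = 58127

58127


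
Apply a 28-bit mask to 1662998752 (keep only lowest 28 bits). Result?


1662998752 & 268435455 = 52386016

52386016


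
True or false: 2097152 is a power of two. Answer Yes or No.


0b1000000000000000000000. Only one bit set => Yes

Yes


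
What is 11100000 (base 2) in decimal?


11100000 in decimal = 224

224


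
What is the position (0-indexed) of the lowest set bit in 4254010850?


0b11111101100011110000110111100010. Lowest set bit at position 1

1


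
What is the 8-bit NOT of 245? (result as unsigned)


~0b11110101 = 0b1010 = 10 (8-bit unsigned)

10


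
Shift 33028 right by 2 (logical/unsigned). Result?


0b1000000100000100 >> 2 = 0b10000001000001 = 8257

8257


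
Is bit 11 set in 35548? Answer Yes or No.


0b1000101011011100, bit 11 = 1. Yes

Yes


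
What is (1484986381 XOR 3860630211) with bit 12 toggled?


Step 1: 1484986381 ^ 3860630211 = 3198128846
Step 2: 3198128846 ^ (1 << 12) = 3198128846 ^ 4096 = 3198124750

3198124750


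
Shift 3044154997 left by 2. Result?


0b10110101011100100001111001110101 << 2 = 0b1011010101110010000111100111010100 = 12176619988

12176619988


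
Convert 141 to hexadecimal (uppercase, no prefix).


141 = 8D hex

8D


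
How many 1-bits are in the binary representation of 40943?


0b1001111111101111 has 13 set bits

13


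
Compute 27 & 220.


0b11011 & 0b11011100 = 0b11000 = 24

24


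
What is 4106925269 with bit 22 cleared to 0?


4106925269 & ~(1 << 22) = 4102730965

4102730965


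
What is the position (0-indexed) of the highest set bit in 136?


0b10001000. Highest set bit at position 7

7


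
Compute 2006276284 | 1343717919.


0b1110111100101010101100010111100 | 0b1010000000101111000001000011111 = 0b1110111100101111101101010111111 = 2006440639

2006440639


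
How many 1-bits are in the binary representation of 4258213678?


0b11111101110011110010111100101110 has 22 set bits

22


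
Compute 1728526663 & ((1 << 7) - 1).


1728526663 & 127 = 71

71


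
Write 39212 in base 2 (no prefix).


39212 = 1001100100101100 in binary

1001100100101100


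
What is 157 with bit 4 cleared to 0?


157 & ~(1 << 4) = 141

141


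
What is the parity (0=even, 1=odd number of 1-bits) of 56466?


0b1101110010010010 has 8 ones => parity 0

0


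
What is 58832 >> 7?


0b1110010111010000 >> 7 = 0b111001011 = 459

459


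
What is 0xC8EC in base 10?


C8EC hex = 51436 decimal

51436


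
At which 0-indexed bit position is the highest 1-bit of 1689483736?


0b1100100101100110111100111011000. Highest set bit at position 30

30


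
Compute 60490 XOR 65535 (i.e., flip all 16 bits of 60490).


60490 ^ 65535 = 5045

5045


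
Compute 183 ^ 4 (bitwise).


0b10110111 ^ 0b100 = 0b10110011 = 179

179


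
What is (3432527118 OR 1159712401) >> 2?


Step 1: 3432527118 | 1159712401 = 3449814943
Step 2: 3449814943 >> 2 = 862453735

862453735


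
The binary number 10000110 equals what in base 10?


10000110 in decimal = 134

134


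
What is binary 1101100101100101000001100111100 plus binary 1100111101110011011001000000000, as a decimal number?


1101100101100101000001100111100 + 1100111101110011011001000000000 = 11010100011011000011010100111100 = 3563861308

3563861308


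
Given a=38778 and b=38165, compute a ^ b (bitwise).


38778 ^ 38165 = 623

623


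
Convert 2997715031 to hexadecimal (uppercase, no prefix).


2997715031 = B2AD8057 hex

B2AD8057


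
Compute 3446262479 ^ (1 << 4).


3446262479 ^ (1 << 4) = 3446262479 ^ 16 = 3446262495

3446262495


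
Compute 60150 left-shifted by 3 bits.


0b1110101011110110 << 3 = 0b1110101011110110000 = 481200

481200


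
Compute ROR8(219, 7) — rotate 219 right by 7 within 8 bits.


Rotate 0b11011011 right by 7 (8-bit) = 0b10110111 = 183

183


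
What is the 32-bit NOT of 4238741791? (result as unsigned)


~0b11111100101001100001000100011111 = 0b11010110011110111011100000 = 56225504 (32-bit unsigned)

56225504


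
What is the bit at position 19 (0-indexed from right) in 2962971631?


0b10110000100110110101101111101111, position 19 = 1

1


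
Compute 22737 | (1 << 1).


22737 | (1 << 1) = 22737 | 2 = 22739

22739


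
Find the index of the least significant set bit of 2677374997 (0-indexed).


0b10011111100101011000000000010101. Lowest set bit at position 0

0


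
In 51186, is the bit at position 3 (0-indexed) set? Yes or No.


0b1100011111110010, bit 3 = 0. No

No


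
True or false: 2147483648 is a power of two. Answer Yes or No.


0b10000000000000000000000000000000. Only one bit set => Yes

Yes


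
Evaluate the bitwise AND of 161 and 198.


0b10100001 & 0b11000110 = 0b10000000 = 128

128


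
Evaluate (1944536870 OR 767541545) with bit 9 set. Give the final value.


Step 1: 1944536870 | 767541545 = 2147469103
Step 2: 2147469103 | (1 << 9) = 2147469103 | 512 = 2147469103

2147469103


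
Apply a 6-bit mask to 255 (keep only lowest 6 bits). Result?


255 & 63 = 63

63


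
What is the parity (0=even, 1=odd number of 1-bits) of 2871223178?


0b10101011001000110110001110001010 has 15 ones => parity 1

1


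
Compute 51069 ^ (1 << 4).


51069 ^ (1 << 4) = 51069 ^ 16 = 51053

51053


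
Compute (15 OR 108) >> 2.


Step 1: 15 | 108 = 111
Step 2: 111 >> 2 = 27

27


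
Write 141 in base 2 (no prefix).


141 = 10001101 in binary

10001101


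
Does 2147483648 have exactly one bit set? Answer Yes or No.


0b10000000000000000000000000000000. Only one bit set => Yes

Yes


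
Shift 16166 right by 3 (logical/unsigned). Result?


0b11111100100110 >> 3 = 0b11111100100 = 2020

2020


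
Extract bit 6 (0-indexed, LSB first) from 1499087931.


0b1011001010110100100010000111011, position 6 = 0

0


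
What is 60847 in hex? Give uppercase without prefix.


60847 = EDAF hex

EDAF


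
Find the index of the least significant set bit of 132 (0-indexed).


0b10000100. Lowest set bit at position 2

2


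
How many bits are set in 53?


0b110101 has 4 set bits

4


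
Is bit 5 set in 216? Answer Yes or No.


0b11011000, bit 5 = 0. No

No


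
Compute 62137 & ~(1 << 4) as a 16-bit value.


62137 & ~(1 << 4) = 62121

62121


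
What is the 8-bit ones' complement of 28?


28 ^ 255 = 227

227


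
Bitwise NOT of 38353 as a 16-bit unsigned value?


~0b1001010111010001 = 0b110101000101110 = 27182 (16-bit unsigned)

27182


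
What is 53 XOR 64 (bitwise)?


0b110101 ^ 0b1000000 = 0b1110101 = 117

117


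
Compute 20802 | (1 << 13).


20802 | (1 << 13) = 20802 | 8192 = 28994

28994


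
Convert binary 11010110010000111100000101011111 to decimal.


11010110010000111100000101011111 in decimal = 3594764639

3594764639


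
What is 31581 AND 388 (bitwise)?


0b111101101011101 & 0b110000100 = 0b100000100 = 260

260


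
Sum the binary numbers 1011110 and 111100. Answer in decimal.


1011110 + 111100 = 10011010 = 154

154


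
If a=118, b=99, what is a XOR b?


118 ^ 99 = 21

21


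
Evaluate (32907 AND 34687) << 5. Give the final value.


Step 1: 32907 & 34687 = 32779
Step 2: 32779 << 5 = 1048928

1048928


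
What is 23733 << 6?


0b101110010110101 << 6 = 0b101110010110101000000 = 1518912

1518912


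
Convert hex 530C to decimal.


530C hex = 21260 decimal

21260


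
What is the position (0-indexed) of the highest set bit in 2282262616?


0b10001000000010001001000001011000. Highest set bit at position 31

31


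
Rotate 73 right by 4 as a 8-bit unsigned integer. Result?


Rotate 0b1001001 right by 4 (8-bit) = 0b10010100 = 148

148


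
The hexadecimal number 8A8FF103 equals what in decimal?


8A8FF103 hex = 2324689155 decimal

2324689155


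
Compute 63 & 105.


0b111111 & 0b1101001 = 0b101001 = 41

41


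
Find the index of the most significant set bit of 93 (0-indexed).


0b1011101. Highest set bit at position 6

6


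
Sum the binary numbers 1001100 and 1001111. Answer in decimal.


1001100 + 1001111 = 10011011 = 155

155


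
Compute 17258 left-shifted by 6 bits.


0b100001101101010 << 6 = 0b100001101101010000000 = 1104512

1104512


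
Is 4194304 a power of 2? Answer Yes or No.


0b10000000000000000000000. Only one bit set => Yes

Yes


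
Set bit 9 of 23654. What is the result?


23654 | (1 << 9) = 23654 | 512 = 24166

24166


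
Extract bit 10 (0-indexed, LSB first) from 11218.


0b10101111010010, position 10 = 0

0


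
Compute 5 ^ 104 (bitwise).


0b101 ^ 0b1101000 = 0b1101101 = 109

109


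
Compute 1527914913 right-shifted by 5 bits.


0b1011011000100100010000110100001 >> 5 = 0b10110110001001000100001101 = 47747341

47747341


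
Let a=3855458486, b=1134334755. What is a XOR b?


3855458486 ^ 1134334755 = 2790339477

2790339477


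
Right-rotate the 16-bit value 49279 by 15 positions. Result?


Rotate 0b1100000001111111 right by 15 (16-bit) = 0b1000000011111111 = 33023

33023


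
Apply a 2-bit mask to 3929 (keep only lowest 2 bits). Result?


3929 & 3 = 1

1


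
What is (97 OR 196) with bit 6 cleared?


Step 1: 97 | 196 = 229
Step 2: 229 & ~(1 << 6) = 165

165


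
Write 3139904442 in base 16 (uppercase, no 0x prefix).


3139904442 = BB2723BA hex

BB2723BA


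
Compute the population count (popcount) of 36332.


0b1000110111101100 has 9 set bits

9


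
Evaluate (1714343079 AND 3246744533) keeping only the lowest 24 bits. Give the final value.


Step 1: 1714343079 & 3246744533 = 1074020485
Step 2: 1074020485 & 16777215 = 278661

278661


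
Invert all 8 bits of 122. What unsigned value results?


122 ^ 255 = 133

133


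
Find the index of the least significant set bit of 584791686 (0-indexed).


0b100010110110110011011010000110. Lowest set bit at position 1

1


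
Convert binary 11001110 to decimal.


11001110 in decimal = 206

206


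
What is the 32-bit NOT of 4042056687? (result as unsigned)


~0b11110000111011001110001111101111 = 0b1111000100110001110000010000 = 252910608 (32-bit unsigned)

252910608


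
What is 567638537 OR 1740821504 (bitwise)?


0b100001110101010111101000001001 | 0b1100111110000101101010000000000 = 0b1100111110101111111111000001001 = 1742208521

1742208521


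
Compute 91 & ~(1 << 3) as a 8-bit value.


91 & ~(1 << 3) = 83

83


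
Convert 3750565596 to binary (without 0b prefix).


3750565596 = 11011111100011010001011011011100 in binary

11011111100011010001011011011100


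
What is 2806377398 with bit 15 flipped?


2806377398 ^ (1 << 15) = 2806377398 ^ 32768 = 2806344630

2806344630


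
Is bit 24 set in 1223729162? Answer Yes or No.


0b1001000111100001010000000001010, bit 24 = 0. No

No


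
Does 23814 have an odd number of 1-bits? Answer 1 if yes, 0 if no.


0b101110100000110 has 7 ones => parity 1

1


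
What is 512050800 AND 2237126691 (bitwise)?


0b11110100001010100011001110000 & 0b10000101010101111101100000100011 = 0b100000001010100000000100000 = 67452960

67452960


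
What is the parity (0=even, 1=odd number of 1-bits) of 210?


0b11010010 has 4 ones => parity 0

0


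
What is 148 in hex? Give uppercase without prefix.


148 = 94 hex

94


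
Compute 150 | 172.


0b10010110 | 0b10101100 = 0b10111110 = 190

190


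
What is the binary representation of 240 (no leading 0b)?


240 = 11110000 in binary

11110000


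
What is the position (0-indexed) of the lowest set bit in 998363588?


0b111011100000011101000111000100. Lowest set bit at position 2

2


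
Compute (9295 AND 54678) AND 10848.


Step 1: 9295 & 54678 = 1030
Step 2: 1030 & 10848 = 0

0


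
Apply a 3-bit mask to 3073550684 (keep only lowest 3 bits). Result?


3073550684 & 7 = 4

4
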